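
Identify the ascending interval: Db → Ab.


Letter names: D → A spans 5 letter names → a 5th
Semitones: Db → Ab = 7 half-steps
A 5th of 7 semitones is a perfect 5th
= perfect 5th


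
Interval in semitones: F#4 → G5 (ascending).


Absolute semitone position = octave×12 + chromatic position
F#4: 4×12 + 6 = 54
G5: 5×12 + 7 = 67
Difference = 67 - 54 = 13
= 13 semitones


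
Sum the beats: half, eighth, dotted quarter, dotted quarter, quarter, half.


Reasoning:
Beat values:
  half = 2 beats
  eighth = 0.5 beats
  dotted quarter = 1.5 beats
  dotted quarter = 1.5 beats
  quarter = 1 beat
  half = 2 beats
Sum = 2 + 0.5 + 1.5 + 1.5 + 1 + 2
= 8.5 beats


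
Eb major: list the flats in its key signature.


Step by step:
Flat major keys: C(0), F(1), Bb(2), Eb(3), Ab(4), Db(5), Gb(6), Cb(7)
Eb major has 3 flats
Order of flats: Bb Eb Ab Db Gb Cb Fb → first 3: Bb, Eb, Ab
= Bb, Eb, Ab


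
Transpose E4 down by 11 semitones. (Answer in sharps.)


Let's work it out.
E4: chromatic position 4 in octave 4 → absolute = 4×12 + 4 = 52
Transpose down 11: 52 - 11 = 41
41 = 3×12 + 5 → F in octave 3
Result = F3


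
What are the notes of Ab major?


Step by step:
Major scale pattern: W-W-H-W-W-W-H (2-2-1-2-2-2-1 semitones)
Starting from Ab:
  Ab + 2 semitones → Bb
  Bb + 2 semitones → C
  C + 1 semitone → Db
  Db + 2 semitones → Eb
  Eb + 2 semitones → F
  F + 2 semitones → G
  G + 1 semitone → Ab
Scale = Ab Bb C Db Eb F G


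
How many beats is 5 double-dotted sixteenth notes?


Step by step:
Base sixteenth note = 1/4 beats
Dot 1 adds half the previous value: +1/8
Dot 2 adds half the previous value: +1/16
One double-dotted sixteenth = 1/4 + 1/8 + 1/16 = 7/16
5 of them = 5 × 7/16 = 35/16
= 35/16 beats


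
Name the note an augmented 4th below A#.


A 4th spans 4 letter names, so from A we land on E
An augmented 4th = 6 semitones below A#
Spell E at that pitch: E
= E


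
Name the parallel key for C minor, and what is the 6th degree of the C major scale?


Reasoning:
Parallel keys share the same tonic but differ in mode
C minor → parallel is C major
C major scale: C D E F G A B
= C major; 6th degree = A


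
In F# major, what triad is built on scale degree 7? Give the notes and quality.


Solution.
F# major scale: F# G# A# B C# D# E#
Diatonic triad on degree 7 stacks scale notes 7, 2, 4: E# G# B
E#→G# = 3 semitones; E#→B = 6 semitones → diminished triad
= E# G# B (diminished)


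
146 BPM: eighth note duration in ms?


Step by step:
One quarter-note beat = 60000 / BPM = 60000 / 146 ms
Eighth note = 1/2 × quarter note
Duration = 1/2 × 60000 / 146 = 30000 / 146
= 205.5 ms


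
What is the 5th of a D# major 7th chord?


Reasoning:
Major 7th chord = root + major 3rd + perfect 5th + major 7th
Seventh chords stack in thirds, so the letter names are D-F-A-C
Root: D#
Major 3rd above D#: F##
Perfect 5th above D#: A#
Major 7th above D#: C##
The 5th = A#


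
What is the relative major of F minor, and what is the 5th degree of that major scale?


Reasoning:
The relative major shares the key signature and is a minor 3rd above the minor tonic
A minor 3rd above F is Ab
→ relative major of F minor is Ab major
Ab major scale: Ab Bb C Db Eb F G
= Ab major; 5th degree = Eb


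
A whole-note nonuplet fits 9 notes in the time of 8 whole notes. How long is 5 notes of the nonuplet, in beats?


Working:
Nonuplet: 9 notes occupy the space of 8 whole notes
Space = 8 × 4 = 32 beats
Each nonuplet note = 32 / 9 = 32/9 beats
5 notes = 5 × 32/9 = 160/9
= 160/9 beats


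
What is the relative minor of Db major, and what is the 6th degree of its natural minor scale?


Working:
The relative minor shares the major's key signature and starts on its 6th degree
6th degree = a major 6th above the tonic; a major 6th above Db is Bb
→ relative minor of Db major is Bb minor
Bb natural minor scale: Bb C Db Eb F Gb Ab
= Bb minor; 6th degree = Gb


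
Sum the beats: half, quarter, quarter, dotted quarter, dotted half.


Let's work it out.
Beat values:
  half = 2 beats
  quarter = 1 beat
  quarter = 1 beat
  dotted quarter = 1.5 beats
  dotted half = 3 beats
Sum = 2 + 1 + 1 + 1.5 + 3
= 8.5 beats


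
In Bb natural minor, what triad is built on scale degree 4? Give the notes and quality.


Bb natural minor scale: Bb C Db Eb F Gb Ab
Diatonic triad on degree 4 stacks scale notes 4, 6, 1: Eb Gb Bb
Eb→Gb = 3 semitones; Eb→Bb = 7 semitones → minor triad
= Eb Gb Bb (minor)


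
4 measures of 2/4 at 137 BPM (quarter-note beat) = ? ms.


Quarter-note beat duration = 60000 / 137 ms
Beats per measure (2/4) = 2
One measure = 2 × 60000 / 137 = 120000 / 137 ms
4 measures = 4 × 120000 / 137 = 480000 / 137
= 3503.6 ms


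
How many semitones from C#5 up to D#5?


Working:
Absolute semitone position = octave×12 + chromatic position
C#5: 5×12 + 1 = 61
D#5: 5×12 + 3 = 63
Difference = 63 - 61 = 2
= 2 semitones


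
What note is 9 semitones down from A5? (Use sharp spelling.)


Reasoning:
A5: chromatic position 9 in octave 5 → absolute = 5×12 + 9 = 69
Transpose down 9: 69 - 9 = 60
60 = 5×12 + 0 → C in octave 5
Result = C5


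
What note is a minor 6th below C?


Step by step:
A 6th spans 6 letter names, so from C we land on E
A minor 6th = 8 semitones below C
Spell E at that pitch: E
= E


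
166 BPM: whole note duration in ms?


One quarter-note beat = 60000 / BPM = 60000 / 166 ms
Whole note = 4 × quarter note
Duration = 4 × 60000 / 166 = 240000 / 166
= 1445.8 ms


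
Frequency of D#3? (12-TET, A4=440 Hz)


Working:
f = 440 × 2^(n/12) where n = semitones from A4
D#3: -18 semitones from A4
f = 440 × 2^(-18/12)
f = 155.56 Hz


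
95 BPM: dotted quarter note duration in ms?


One quarter-note beat = 60000 / BPM = 60000 / 95 ms
Dotted quarter note = 3/2 × quarter note
Duration = 3/2 × 60000 / 95 = 90000 / 95
= 947.4 ms


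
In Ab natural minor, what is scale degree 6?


Let's work it out.
Natural minor scale pattern: W-H-W-W-H-W-W (2-1-2-2-1-2-2 semitones)
Starting from Ab:
  Ab + 2 semitones → Bb
  Bb + 1 semitone → Cb
  Cb + 2 semitones → Db
  Db + 2 semitones → Eb
  Eb + 1 semitone → Fb
  Fb + 2 semitones → Gb
  Gb + 2 semitones → Ab
Scale: Ab Bb Cb Db Eb Fb Gb
Degree 6 = Fb


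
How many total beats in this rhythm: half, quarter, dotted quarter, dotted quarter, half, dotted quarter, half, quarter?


Beat values:
  half = 2 beats
  quarter = 1 beat
  dotted quarter = 1.5 beats
  dotted quarter = 1.5 beats
  half = 2 beats
  dotted quarter = 1.5 beats
  half = 2 beats
  quarter = 1 beat
Sum = 2 + 1 + 1.5 + 1.5 + 2 + 1.5 + 2 + 1
= 12.5 beats


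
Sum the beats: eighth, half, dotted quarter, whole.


Reasoning:
Beat values:
  eighth = 0.5 beats
  half = 2 beats
  dotted quarter = 1.5 beats
  whole = 4 beats
Sum = 0.5 + 2 + 1.5 + 4
= 8 beats


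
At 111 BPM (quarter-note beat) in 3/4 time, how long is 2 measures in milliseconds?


Solution.
Quarter-note beat duration = 60000 / 111 ms
Beats per measure (3/4) = 3
One measure = 3 × 60000 / 111 = 180000 / 111 ms
2 measures = 2 × 180000 / 111 = 360000 / 111
= 3243.2 ms


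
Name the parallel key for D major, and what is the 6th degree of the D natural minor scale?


Working:
Parallel keys share the same tonic but differ in mode
D major → parallel is D minor
D natural minor scale: D E F G A Bb C
= D minor; 6th degree = Bb


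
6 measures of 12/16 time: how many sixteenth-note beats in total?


Solution.
Time signature 12/16: the bottom number 16 means the sixteenth note gets one count
The top number 12 means 12 sixteenth-note beats per measure
Total = 12 × 6 measures
= 72 sixteenth-note beats


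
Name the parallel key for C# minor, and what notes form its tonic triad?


Let's work it out.
Parallel keys share the same tonic but differ in mode
C# minor → parallel is C# major
Tonic triad of C# major = C# E# G#
= C# major; triad = C# E# G#


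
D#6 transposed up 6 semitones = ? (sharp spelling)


Step by step:
D#6: chromatic position 3 in octave 6 → absolute = 6×12 + 3 = 75
Transpose up 6: 75 + 6 = 81
81 = 6×12 + 9 → A in octave 6
Result = A6


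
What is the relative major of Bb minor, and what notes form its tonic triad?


Let's work it out.
The relative major shares the key signature and is a minor 3rd above the minor tonic
A minor 3rd above Bb is Db
→ relative major of Bb minor is Db major
Tonic triad of Db major = root + major 3rd + perfect 5th = Db F Ab
= Db major; triad = Db F Ab


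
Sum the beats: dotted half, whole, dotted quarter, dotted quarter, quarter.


Reasoning:
Beat values:
  dotted half = 3 beats
  whole = 4 beats
  dotted quarter = 1.5 beats
  dotted quarter = 1.5 beats
  quarter = 1 beat
Sum = 3 + 4 + 1.5 + 1.5 + 1
= 11 beats


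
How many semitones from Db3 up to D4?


Solution.
Absolute semitone position = octave×12 + chromatic position
Db3: 3×12 + 1 = 37
D4: 4×12 + 2 = 50
Difference = 50 - 37 = 13
= 13 semitones


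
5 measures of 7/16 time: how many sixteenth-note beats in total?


Reasoning:
Time signature 7/16: the bottom number 16 means the sixteenth note gets one count
The top number 7 means 7 sixteenth-note beats per measure
Total = 7 × 5 measures
= 35 sixteenth-note beats


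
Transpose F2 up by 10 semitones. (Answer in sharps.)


Solution.
F2: chromatic position 5 in octave 2 → absolute = 2×12 + 5 = 29
Transpose up 10: 29 + 10 = 39
39 = 3×12 + 3 → D# in octave 3
Result = D#3


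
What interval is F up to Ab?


Letter names: F → A spans 3 letter names → a 3rd
Semitones: F → Ab = 3 half-steps
A 3rd of 3 semitones is a minor 3rd
= minor 3rd


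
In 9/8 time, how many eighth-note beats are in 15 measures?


Step by step:
Time signature 9/8: the bottom number 8 means the eighth note gets one count
The top number 9 means 9 eighth-note beats per measure
Total = 9 × 15 measures
= 135 eighth-note beats


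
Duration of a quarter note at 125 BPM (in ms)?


Working:
One quarter-note beat = 60000 / BPM = 60000 / 125 ms
Duration = 60000 / 125
= 480.0 ms


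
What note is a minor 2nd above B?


Working:
A 2nd spans 2 letter names, so from B we land on C
A minor 2nd = 1 semitone above B
Spell C at that pitch: C
= C


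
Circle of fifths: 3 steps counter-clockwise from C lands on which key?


Each counter-clockwise step moves down a perfect 5th (= up a perfect 4th)
From C: C → F → Bb → Eb
= Eb


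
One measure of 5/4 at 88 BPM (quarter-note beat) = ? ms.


Step by step:
Quarter-note beat duration = 60000 / 88 ms
Beats per measure (5/4) = 5
One measure = 5 × 60000 / 88 = 300000 / 88 ms
= 3409.1 ms


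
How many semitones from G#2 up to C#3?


Let's work it out.
Absolute semitone position = octave×12 + chromatic position
G#2: 2×12 + 8 = 32
C#3: 3×12 + 1 = 37
Difference = 37 - 32 = 5
= 5 semitones


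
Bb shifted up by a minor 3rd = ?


Working:
minor 3rd: 3 letter names, 3 semitones
Letter: B + 2 → D
Pitch: Bb + 3 semitones, spelled as a D → Db
= Db


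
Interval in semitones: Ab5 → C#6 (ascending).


Solution.
Absolute semitone position = octave×12 + chromatic position
Ab5: 5×12 + 8 = 68
C#6: 6×12 + 1 = 73
Difference = 73 - 68 = 5
= 5 semitones


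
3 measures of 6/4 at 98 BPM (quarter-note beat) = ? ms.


Reasoning:
Quarter-note beat duration = 60000 / 98 ms
Beats per measure (6/4) = 6
One measure = 6 × 60000 / 98 = 360000 / 98 ms
3 measures = 3 × 360000 / 98 = 1080000 / 98
= 11020.4 ms


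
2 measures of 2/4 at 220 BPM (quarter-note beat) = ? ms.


Let's work it out.
Quarter-note beat duration = 60000 / 220 ms
Beats per measure (2/4) = 2
One measure = 2 × 60000 / 220 = 120000 / 220 ms
2 measures = 2 × 120000 / 220 = 240000 / 220
= 1090.9 ms


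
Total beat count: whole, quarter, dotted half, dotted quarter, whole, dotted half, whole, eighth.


Beat values:
  whole = 4 beats
  quarter = 1 beat
  dotted half = 3 beats
  dotted quarter = 1.5 beats
  whole = 4 beats
  dotted half = 3 beats
  whole = 4 beats
  eighth = 0.5 beats
Sum = 4 + 1 + 3 + 1.5 + 4 + 3 + 4 + 0.5
= 21 beats


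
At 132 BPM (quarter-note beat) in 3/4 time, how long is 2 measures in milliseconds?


Quarter-note beat duration = 60000 / 132 ms
Beats per measure (3/4) = 3
One measure = 3 × 60000 / 132 = 180000 / 132 ms
2 measures = 2 × 180000 / 132 = 360000 / 132
= 2727.3 ms


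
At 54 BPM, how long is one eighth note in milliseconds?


Solution.
One quarter-note beat = 60000 / BPM = 60000 / 54 ms
Eighth note = 1/2 × quarter note
Duration = 1/2 × 60000 / 54 = 30000 / 54
= 555.6 ms


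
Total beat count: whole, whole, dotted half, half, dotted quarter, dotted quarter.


Let's work it out.
Beat values:
  whole = 4 beats
  whole = 4 beats
  dotted half = 3 beats
  half = 2 beats
  dotted quarter = 1.5 beats
  dotted quarter = 1.5 beats
Sum = 4 + 4 + 3 + 2 + 1.5 + 1.5
= 16 beats


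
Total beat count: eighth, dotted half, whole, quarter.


Solution.
Beat values:
  eighth = 0.5 beats
  dotted half = 3 beats
  whole = 4 beats
  quarter = 1 beat
Sum = 0.5 + 3 + 4 + 1
= 8.5 beats


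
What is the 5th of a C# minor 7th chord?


Minor 7th chord = root + minor 3rd + perfect 5th + minor 7th
Seventh chords stack in thirds, so the letter names are C-E-G-B
Root: C#
Minor 3rd above C#: E
Perfect 5th above C#: G#
Minor 7th above C#: B
The 5th = G#


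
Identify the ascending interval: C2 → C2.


Step by step:
Letter names: C → C spans 1 letter name → a unison
Semitones: C2 → C2 = 0 half-steps
A unison of 0 semitones is a perfect unison
= perfect unison


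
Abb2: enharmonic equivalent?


Working:
Enharmonic notes sound the same pitch but are spelled with different letter names
Abb and G name the same pitch class
= G2


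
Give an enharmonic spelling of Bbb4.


Enharmonic notes sound the same pitch but are spelled with different letter names
Bbb and A name the same pitch class
= A4


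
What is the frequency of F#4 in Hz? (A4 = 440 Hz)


f = 440 × 2^(n/12) where n = semitones from A4
F#4: -3 semitones from A4
f = 440 × 2^(-3/12)
f = 369.99 Hz


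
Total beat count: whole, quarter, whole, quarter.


Solution.
Beat values:
  whole = 4 beats
  quarter = 1 beat
  whole = 4 beats
  quarter = 1 beat
Sum = 4 + 1 + 4 + 1
= 10 beats


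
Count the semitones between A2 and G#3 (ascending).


Working:
Absolute semitone position = octave×12 + chromatic position
A2: 2×12 + 9 = 33
G#3: 3×12 + 8 = 44
Difference = 44 - 33 = 11
= 11 semitones


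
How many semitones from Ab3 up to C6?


Solution.
Absolute semitone position = octave×12 + chromatic position
Ab3: 3×12 + 8 = 44
C6: 6×12 + 0 = 72
Difference = 72 - 44 = 28
= 28 semitones


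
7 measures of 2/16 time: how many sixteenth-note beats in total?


Let's work it out.
Time signature 2/16: the bottom number 16 means the sixteenth note gets one count
The top number 2 means 2 sixteenth-note beats per measure
Total = 2 × 7 measures
= 14 sixteenth-note beats


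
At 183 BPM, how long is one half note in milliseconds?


One quarter-note beat = 60000 / BPM = 60000 / 183 ms
Half note = 2 × quarter note
Duration = 2 × 60000 / 183 = 120000 / 183
= 655.7 ms


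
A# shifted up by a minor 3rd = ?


minor 3rd: 3 letter names, 3 semitones
Letter: A + 2 → C
Pitch: A# + 3 semitones, spelled as a C → C#
= C#


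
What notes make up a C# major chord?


Major triad = root + major 3rd (4 semitones) + perfect 5th (7 semitones)
A triad on C# stacks thirds, so the chord tones use letter names C-E-G
Root: C#
Major 3rd above C#: E#
Perfect 5th above C#: G#
Chord = C# E# G#


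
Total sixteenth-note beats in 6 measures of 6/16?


Time signature 6/16: the bottom number 16 means the sixteenth note gets one count
The top number 6 means 6 sixteenth-note beats per measure
Total = 6 × 6 measures
= 36 sixteenth-note beats


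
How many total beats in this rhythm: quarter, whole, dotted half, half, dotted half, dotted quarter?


Step by step:
Beat values:
  quarter = 1 beat
  whole = 4 beats
  dotted half = 3 beats
  half = 2 beats
  dotted half = 3 beats
  dotted quarter = 1.5 beats
Sum = 1 + 4 + 3 + 2 + 3 + 1.5
= 14.5 beats


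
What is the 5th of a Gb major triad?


Reasoning:
Major triad = root + major 3rd (4 semitones) + perfect 5th (7 semitones)
A triad on Gb stacks thirds, so the chord tones use letter names G-B-D
Root: Gb
Major 3rd above Gb: Bb
Perfect 5th above Gb: Db
The 5th = Db


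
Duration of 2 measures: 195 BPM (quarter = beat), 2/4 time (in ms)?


Quarter-note beat duration = 60000 / 195 ms
Beats per measure (2/4) = 2
One measure = 2 × 60000 / 195 = 120000 / 195 ms
2 measures = 2 × 120000 / 195 = 240000 / 195
= 1230.8 ms


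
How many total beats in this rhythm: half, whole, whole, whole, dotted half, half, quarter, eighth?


Reasoning:
Beat values:
  half = 2 beats
  whole = 4 beats
  whole = 4 beats
  whole = 4 beats
  dotted half = 3 beats
  half = 2 beats
  quarter = 1 beat
  eighth = 0.5 beats
Sum = 2 + 4 + 4 + 4 + 3 + 2 + 1 + 0.5
= 20.5 beats


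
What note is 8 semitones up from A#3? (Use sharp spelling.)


A#3: chromatic position 10 in octave 3 → absolute = 3×12 + 10 = 46
Transpose up 8: 46 + 8 = 54
54 = 4×12 + 6 → F# in octave 4
Result = F#4


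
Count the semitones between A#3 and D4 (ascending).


Absolute semitone position = octave×12 + chromatic position
A#3: 3×12 + 10 = 46
D4: 4×12 + 2 = 50
Difference = 50 - 46 = 4
= 4 semitones


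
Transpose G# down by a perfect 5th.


perfect 5th: 5 letter names, 7 semitones
Letter: G - 4 → C
Pitch: G# - 7 semitones, spelled as a C → C#
= C#


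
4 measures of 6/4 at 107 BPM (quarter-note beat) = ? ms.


Step by step:
Quarter-note beat duration = 60000 / 107 ms
Beats per measure (6/4) = 6
One measure = 6 × 60000 / 107 = 360000 / 107 ms
4 measures = 4 × 360000 / 107 = 1440000 / 107
= 13457.9 ms


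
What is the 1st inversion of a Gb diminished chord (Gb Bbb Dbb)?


Root position: Gb Bbb Dbb
1st inversion: move root up an octave
Bass note: Bbb
Notes (bottom to top) = Bbb Dbb Gb


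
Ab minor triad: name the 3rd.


Working:
Minor triad = root + minor 3rd (3 semitones) + perfect 5th (7 semitones)
A triad on Ab stacks thirds, so the chord tones use letter names A-C-E
Root: Ab
Minor 3rd above Ab: Cb
Perfect 5th above Ab: Eb
The 3rd = Cb


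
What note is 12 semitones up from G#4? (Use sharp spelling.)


Solution.
G#4: chromatic position 8 in octave 4 → absolute = 4×12 + 8 = 56
Transpose up 12: 56 + 12 = 68
68 = 5×12 + 8 → G# in octave 5
Result = G#5


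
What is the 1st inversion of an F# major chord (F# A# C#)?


Root position: F# A# C#
1st inversion: move root up an octave
Bass note: A#
Notes (bottom to top) = A# C# F#


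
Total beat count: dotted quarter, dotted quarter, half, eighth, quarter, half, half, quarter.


Beat values:
  dotted quarter = 1.5 beats
  dotted quarter = 1.5 beats
  half = 2 beats
  eighth = 0.5 beats
  quarter = 1 beat
  half = 2 beats
  half = 2 beats
  quarter = 1 beat
Sum = 1.5 + 1.5 + 2 + 0.5 + 1 + 2 + 2 + 1
= 11.5 beats


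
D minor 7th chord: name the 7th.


Let's work it out.
Minor 7th chord = root + minor 3rd + perfect 5th + minor 7th
Seventh chords stack in thirds, so the letter names are D-F-A-C
Root: D
Minor 3rd above D: F
Perfect 5th above D: A
Minor 7th above D: C
The 7th = C


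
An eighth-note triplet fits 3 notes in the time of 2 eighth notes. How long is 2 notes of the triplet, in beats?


Step by step:
Triplet: 3 notes occupy the space of 2 eighth notes
Space = 2 × 1/2 = 1 beat
Each triplet note = 1 / 3 = 1/3 beats
2 notes = 2 × 1/3 = 2/3
= 2/3 beats


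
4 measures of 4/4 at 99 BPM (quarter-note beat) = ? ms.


Quarter-note beat duration = 60000 / 99 ms
Beats per measure (4/4) = 4
One measure = 4 × 60000 / 99 = 240000 / 99 ms
4 measures = 4 × 240000 / 99 = 960000 / 99
= 9697.0 ms


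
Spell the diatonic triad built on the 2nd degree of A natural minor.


Reasoning:
A natural minor scale: A B C D E F G
Diatonic triad on degree 2 stacks scale notes 2, 4, 6: B D F
B→D = 3 semitones; B→F = 6 semitones → diminished triad
= B D F (diminished)


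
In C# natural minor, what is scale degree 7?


Working:
Natural minor scale pattern: W-H-W-W-H-W-W (2-1-2-2-1-2-2 semitones)
Starting from C#:
  C# + 2 semitones → D#
  D# + 1 semitone → E
  E + 2 semitones → F#
  F# + 2 semitones → G#
  G# + 1 semitone → A
  A + 2 semitones → B
  B + 2 semitones → C#
Scale: C# D# E F# G# A B
Degree 7 = B


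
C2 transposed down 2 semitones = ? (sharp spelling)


Solution.
C2: chromatic position 0 in octave 2 → absolute = 2×12 + 0 = 24
Transpose down 2: 24 - 2 = 22
22 = 1×12 + 10 → A# in octave 1
Result = A#1


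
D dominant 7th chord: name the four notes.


Reasoning:
Dominant 7th chord = root + major 3rd + perfect 5th + minor 7th
Seventh chords stack in thirds, so the letter names are D-F-A-C
Root: D
Major 3rd above D: F#
Perfect 5th above D: A
Minor 7th above D: C
Chord = D F# A C


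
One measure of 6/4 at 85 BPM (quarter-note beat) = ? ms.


Step by step:
Quarter-note beat duration = 60000 / 85 ms
Beats per measure (6/4) = 6
One measure = 6 × 60000 / 85 = 360000 / 85 ms
= 4235.3 ms


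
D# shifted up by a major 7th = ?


Reasoning:
major 7th: 7 letter names, 11 semitones
Letter: D + 6 → C
Pitch: D# + 11 semitones, spelled as a C → C##
= C##


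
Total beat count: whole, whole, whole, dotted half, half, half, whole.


Reasoning:
Beat values:
  whole = 4 beats
  whole = 4 beats
  whole = 4 beats
  dotted half = 3 beats
  half = 2 beats
  half = 2 beats
  whole = 4 beats
Sum = 4 + 4 + 4 + 3 + 2 + 2 + 4
= 23 beats


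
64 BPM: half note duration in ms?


Step by step:
One quarter-note beat = 60000 / BPM = 60000 / 64 ms
Half note = 2 × quarter note
Duration = 2 × 60000 / 64 = 120000 / 64
= 1875.0 ms


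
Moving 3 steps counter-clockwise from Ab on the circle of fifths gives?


Each counter-clockwise step moves down a perfect 5th (= up a perfect 4th)
From Ab: Ab → Db → F#/Gb → B
= B


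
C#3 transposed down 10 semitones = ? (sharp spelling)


C#3: chromatic position 1 in octave 3 → absolute = 3×12 + 1 = 37
Transpose down 10: 37 - 10 = 27
27 = 2×12 + 3 → D# in octave 2
Result = D#2


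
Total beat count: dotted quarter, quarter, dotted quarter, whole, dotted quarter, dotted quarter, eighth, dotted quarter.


Working:
Beat values:
  dotted quarter = 1.5 beats
  quarter = 1 beat
  dotted quarter = 1.5 beats
  whole = 4 beats
  dotted quarter = 1.5 beats
  dotted quarter = 1.5 beats
  eighth = 0.5 beats
  dotted quarter = 1.5 beats
Sum = 1.5 + 1 + 1.5 + 4 + 1.5 + 1.5 + 0.5 + 1.5
= 13 beats


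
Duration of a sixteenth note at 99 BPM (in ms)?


One quarter-note beat = 60000 / BPM = 60000 / 99 ms
Sixteenth note = 1/4 × quarter note
Duration = 1/4 × 60000 / 99 = 15000 / 99
= 151.5 ms


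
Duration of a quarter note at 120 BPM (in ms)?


One quarter-note beat = 60000 / BPM = 60000 / 120 ms
Duration = 60000 / 120
= 500.0 ms


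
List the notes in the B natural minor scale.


Solution.
Natural minor scale pattern: W-H-W-W-H-W-W (2-1-2-2-1-2-2 semitones)
Starting from B:
  B + 2 semitones → C#
  C# + 1 semitone → D
  D + 2 semitones → E
  E + 2 semitones → F#
  F# + 1 semitone → G
  G + 2 semitones → A
  A + 2 semitones → B
Scale = B C# D E F# G A


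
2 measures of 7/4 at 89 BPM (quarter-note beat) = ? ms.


Quarter-note beat duration = 60000 / 89 ms
Beats per measure (7/4) = 7
One measure = 7 × 60000 / 89 = 420000 / 89 ms
2 measures = 2 × 420000 / 89 = 840000 / 89
= 9438.2 ms


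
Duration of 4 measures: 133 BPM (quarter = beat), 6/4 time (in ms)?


Quarter-note beat duration = 60000 / 133 ms
Beats per measure (6/4) = 6
One measure = 6 × 60000 / 133 = 360000 / 133 ms
4 measures = 4 × 360000 / 133 = 1440000 / 133
= 10827.1 ms


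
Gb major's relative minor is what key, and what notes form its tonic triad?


Reasoning:
The relative minor shares the major's key signature and starts on its 6th degree
6th degree = a major 6th above the tonic; a major 6th above Gb is Eb
→ relative minor of Gb major is Eb minor
Tonic triad of Eb minor = root + minor 3rd + perfect 5th = Eb Gb Bb
= Eb minor; triad = Eb Gb Bb


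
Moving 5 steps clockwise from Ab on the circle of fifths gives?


Step by step:
Each clockwise step on the circle of fifths moves up a perfect 5th
From Ab: Ab → Eb → Bb → F → C → G
= G


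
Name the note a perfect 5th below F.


Reasoning:
A 5th spans 5 letter names, so from F we land on B
A perfect 5th = 7 semitones below F
Spell B at that pitch: Bb
= Bb


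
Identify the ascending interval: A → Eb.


Letter names: A → E spans 5 letter names → a 5th
Semitones: A → Eb = 6 half-steps
A 5th of 6 semitones is a diminished 5th
= diminished 5th


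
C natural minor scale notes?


Working:
Natural minor scale pattern: W-H-W-W-H-W-W (2-1-2-2-1-2-2 semitones)
Starting from C:
  C + 2 semitones → D
  D + 1 semitone → Eb
  Eb + 2 semitones → F
  F + 2 semitones → G
  G + 1 semitone → Ab
  Ab + 2 semitones → Bb
  Bb + 2 semitones → C
Scale = C D Eb F G Ab Bb


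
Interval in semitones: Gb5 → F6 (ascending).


Solution.
Absolute semitone position = octave×12 + chromatic position
Gb5: 5×12 + 6 = 66
F6: 6×12 + 5 = 77
Difference = 77 - 66 = 11
= 11 semitones


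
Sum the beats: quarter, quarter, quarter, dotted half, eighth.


Let's work it out.
Beat values:
  quarter = 1 beat
  quarter = 1 beat
  quarter = 1 beat
  dotted half = 3 beats
  eighth = 0.5 beats
Sum = 1 + 1 + 1 + 3 + 0.5
= 6.5 beats


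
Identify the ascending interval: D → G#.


Working:
Letter names: D → G spans 4 letter names → a 4th
Semitones: D → G# = 6 half-steps
A 4th of 6 semitones is an augmented 4th
= augmented 4th


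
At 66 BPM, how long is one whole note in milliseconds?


One quarter-note beat = 60000 / BPM = 60000 / 66 ms
Whole note = 4 × quarter note
Duration = 4 × 60000 / 66 = 240000 / 66
= 3636.4 ms


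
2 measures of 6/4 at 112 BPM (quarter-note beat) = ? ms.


Quarter-note beat duration = 60000 / 112 ms
Beats per measure (6/4) = 6
One measure = 6 × 60000 / 112 = 360000 / 112 ms
2 measures = 2 × 360000 / 112 = 720000 / 112
= 6428.6 ms


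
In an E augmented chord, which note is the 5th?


Let's work it out.
Augmented triad = root + major 3rd (4 semitones) + augmented 5th (8 semitones)
A triad on E stacks thirds, so the chord tones use letter names E-G-B
Root: E
Major 3rd above E: G#
Augmented 5th above E: B#
The 5th = B#


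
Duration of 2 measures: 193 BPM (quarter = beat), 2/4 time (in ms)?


Working:
Quarter-note beat duration = 60000 / 193 ms
Beats per measure (2/4) = 2
One measure = 2 × 60000 / 193 = 120000 / 193 ms
2 measures = 2 × 120000 / 193 = 240000 / 193
= 1243.5 ms


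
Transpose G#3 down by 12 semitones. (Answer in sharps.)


G#3: chromatic position 8 in octave 3 → absolute = 3×12 + 8 = 44
Transpose down 12: 44 - 12 = 32
32 = 2×12 + 8 → G# in octave 2
Result = G#2


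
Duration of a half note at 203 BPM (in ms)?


Reasoning:
One quarter-note beat = 60000 / BPM = 60000 / 203 ms
Half note = 2 × quarter note
Duration = 2 × 60000 / 203 = 120000 / 203
= 591.1 ms


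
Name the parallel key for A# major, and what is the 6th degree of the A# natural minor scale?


Reasoning:
Parallel keys share the same tonic but differ in mode
A# major → parallel is A# minor
A# natural minor scale: A# B# C# D# E# F# G#
= A# minor; 6th degree = F#


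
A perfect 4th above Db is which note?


A 4th spans 4 letter names, so from D we land on G
A perfect 4th = 5 semitones above Db
Spell G at that pitch: Gb
= Gb


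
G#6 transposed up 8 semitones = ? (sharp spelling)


Let's work it out.
G#6: chromatic position 8 in octave 6 → absolute = 6×12 + 8 = 80
Transpose up 8: 80 + 8 = 88
88 = 7×12 + 4 → E in octave 7
Result = E7


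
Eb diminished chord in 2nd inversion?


Let's work it out.
Root position: Eb Gb Bbb
2nd inversion: move root and 3rd up an octave
Bass note: Bbb
Notes (bottom to top) = Bbb Eb Gb


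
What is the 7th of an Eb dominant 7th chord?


Solution.
Dominant 7th chord = root + major 3rd + perfect 5th + minor 7th
Seventh chords stack in thirds, so the letter names are E-G-B-D
Root: Eb
Major 3rd above Eb: G
Perfect 5th above Eb: Bb
Minor 7th above Eb: Db
The 7th = Db


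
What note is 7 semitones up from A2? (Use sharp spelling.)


Working:
A2: chromatic position 9 in octave 2 → absolute = 2×12 + 9 = 33
Transpose up 7: 33 + 7 = 40
40 = 3×12 + 4 → E in octave 3
Result = E3


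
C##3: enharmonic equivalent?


Enharmonic notes sound the same pitch but are spelled with different letter names
C## and D name the same pitch class
= D3


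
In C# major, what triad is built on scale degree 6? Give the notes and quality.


Step by step:
C# major scale: C# D# E# F# G# A# B#
Diatonic triad on degree 6 stacks scale notes 6, 1, 3: A# C# E#
A#→C# = 3 semitones; A#→E# = 7 semitones → minor triad
= A# C# E# (minor)


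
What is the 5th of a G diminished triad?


Solution.
Diminished triad = root + minor 3rd (3 semitones) + diminished 5th (6 semitones)
A triad on G stacks thirds, so the chord tones use letter names G-B-D
Root: G
Minor 3rd above G: Bb
Diminished 5th above G: Db
The 5th = Db


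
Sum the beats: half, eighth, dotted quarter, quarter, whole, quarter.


Solution.
Beat values:
  half = 2 beats
  eighth = 0.5 beats
  dotted quarter = 1.5 beats
  quarter = 1 beat
  whole = 4 beats
  quarter = 1 beat
Sum = 2 + 0.5 + 1.5 + 1 + 4 + 1
= 10 beats


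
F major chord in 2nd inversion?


Root position: F A C
2nd inversion: move root and 3rd up an octave
Bass note: C
Notes (bottom to top) = C F A


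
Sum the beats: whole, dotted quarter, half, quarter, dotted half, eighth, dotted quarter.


Let's work it out.
Beat values:
  whole = 4 beats
  dotted quarter = 1.5 beats
  half = 2 beats
  quarter = 1 beat
  dotted half = 3 beats
  eighth = 0.5 beats
  dotted quarter = 1.5 beats
Sum = 4 + 1.5 + 2 + 1 + 3 + 0.5 + 1.5
= 13.5 beats


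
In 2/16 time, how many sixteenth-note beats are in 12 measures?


Step by step:
Time signature 2/16: the bottom number 16 means the sixteenth note gets one count
The top number 2 means 2 sixteenth-note beats per measure
Total = 2 × 12 measures
= 24 sixteenth-note beats


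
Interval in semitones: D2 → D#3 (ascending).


Solution.
Absolute semitone position = octave×12 + chromatic position
D2: 2×12 + 2 = 26
D#3: 3×12 + 3 = 39
Difference = 39 - 26 = 13
= 13 semitones


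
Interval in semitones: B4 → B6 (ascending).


Step by step:
Absolute semitone position = octave×12 + chromatic position
B4: 4×12 + 11 = 59
B6: 6×12 + 11 = 83
Difference = 83 - 59 = 24
= 24 semitones


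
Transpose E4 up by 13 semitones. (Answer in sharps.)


E4: chromatic position 4 in octave 4 → absolute = 4×12 + 4 = 52
Transpose up 13: 52 + 13 = 65
65 = 5×12 + 5 → F in octave 5
Result = F5


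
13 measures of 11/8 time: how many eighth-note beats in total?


Solution.
Time signature 11/8: the bottom number 8 means the eighth note gets one count
The top number 11 means 11 eighth-note beats per measure
Total = 11 × 13 measures
= 143 eighth-note beats


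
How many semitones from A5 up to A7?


Step by step:
Absolute semitone position = octave×12 + chromatic position
A5: 5×12 + 9 = 69
A7: 7×12 + 9 = 93
Difference = 93 - 69 = 24
= 24 semitones


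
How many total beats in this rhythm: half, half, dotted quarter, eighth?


Step by step:
Beat values:
  half = 2 beats
  half = 2 beats
  dotted quarter = 1.5 beats
  eighth = 0.5 beats
Sum = 2 + 2 + 1.5 + 0.5
= 6 beats


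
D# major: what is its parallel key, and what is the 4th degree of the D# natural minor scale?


Solution.
Parallel keys share the same tonic but differ in mode
D# major → parallel is D# minor
D# natural minor scale: D# E# F# G# A# B C#
= D# minor; 4th degree = G#


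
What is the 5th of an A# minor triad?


Reasoning:
Minor triad = root + minor 3rd (3 semitones) + perfect 5th (7 semitones)
A triad on A# stacks thirds, so the chord tones use letter names A-C-E
Root: A#
Minor 3rd above A#: C#
Perfect 5th above A#: E#
The 5th = E#


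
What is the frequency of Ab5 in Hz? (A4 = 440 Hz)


Working:
f = 440 × 2^(n/12) where n = semitones from A4
Ab5: 11 semitones from A4
f = 440 × 2^(11/12)
f = 830.61 Hz


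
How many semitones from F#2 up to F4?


Absolute semitone position = octave×12 + chromatic position
F#2: 2×12 + 6 = 30
F4: 4×12 + 5 = 53
Difference = 53 - 30 = 23
= 23 semitones


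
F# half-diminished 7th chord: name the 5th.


Reasoning:
Half-diminished 7th chord = root + minor 3rd + diminished 5th + minor 7th
Seventh chords stack in thirds, so the letter names are F-A-C-E
Root: F#
Minor 3rd above F#: A
Diminished 5th above F#: C
Minor 7th above F#: E
The 5th = C


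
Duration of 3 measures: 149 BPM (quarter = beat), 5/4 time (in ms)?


Quarter-note beat duration = 60000 / 149 ms
Beats per measure (5/4) = 5
One measure = 5 × 60000 / 149 = 300000 / 149 ms
3 measures = 3 × 300000 / 149 = 900000 / 149
= 6040.3 ms


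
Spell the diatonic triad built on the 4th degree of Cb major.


Step by step:
Cb major scale: Cb Db Eb Fb Gb Ab Bb
Diatonic triad on degree 4 stacks scale notes 4, 6, 1: Fb Ab Cb
Fb→Ab = 4 semitones; Fb→Cb = 7 semitones → major triad
= Fb Ab Cb (major)


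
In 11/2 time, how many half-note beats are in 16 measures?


Solution.
Time signature 11/2: the bottom number 2 means the half note gets one count
The top number 11 means 11 half-note beats per measure
Total = 11 × 16 measures
= 176 half-note beats


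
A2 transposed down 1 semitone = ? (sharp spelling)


A2: chromatic position 9 in octave 2 → absolute = 2×12 + 9 = 33
Transpose down 1: 33 - 1 = 32
32 = 2×12 + 8 → G# in octave 2
Result = G#2


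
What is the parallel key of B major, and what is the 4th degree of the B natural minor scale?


Working:
Parallel keys share the same tonic but differ in mode
B major → parallel is B minor
B natural minor scale: B C# D E F# G A
= B minor; 4th degree = E


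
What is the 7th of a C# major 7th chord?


Major 7th chord = root + major 3rd + perfect 5th + major 7th
Seventh chords stack in thirds, so the letter names are C-E-G-B
Root: C#
Major 3rd above C#: E#
Perfect 5th above C#: G#
Major 7th above C#: B#
The 7th = B#


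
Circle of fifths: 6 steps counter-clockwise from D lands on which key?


Each counter-clockwise step moves down a perfect 5th (= up a perfect 4th)
From D: D → G → C → F → Bb → Eb → Ab
= Ab


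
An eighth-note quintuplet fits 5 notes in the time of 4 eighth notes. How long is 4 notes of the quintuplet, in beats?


Solution.
Quintuplet: 5 notes occupy the space of 4 eighth notes
Space = 4 × 1/2 = 2 beats
Each quintuplet note = 2 / 5 = 2/5 beats
4 notes = 4 × 2/5 = 8/5
= 8/5 beats


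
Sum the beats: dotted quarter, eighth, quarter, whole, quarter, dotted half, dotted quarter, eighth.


Beat values:
  dotted quarter = 1.5 beats
  eighth = 0.5 beats
  quarter = 1 beat
  whole = 4 beats
  quarter = 1 beat
  dotted half = 3 beats
  dotted quarter = 1.5 beats
  eighth = 0.5 beats
Sum = 1.5 + 0.5 + 1 + 4 + 1 + 3 + 1.5 + 0.5
= 13 beats


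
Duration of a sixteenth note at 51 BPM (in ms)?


Working:
One quarter-note beat = 60000 / BPM = 60000 / 51 ms
Sixteenth note = 1/4 × quarter note
Duration = 1/4 × 60000 / 51 = 15000 / 51
= 294.1 ms


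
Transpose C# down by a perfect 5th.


Step by step:
perfect 5th: 5 letter names, 7 semitones
Letter: C - 4 → F
Pitch: C# - 7 semitones, spelled as an F → F#
= F#


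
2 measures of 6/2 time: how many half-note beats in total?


Time signature 6/2: the bottom number 2 means the half note gets one count
The top number 6 means 6 half-note beats per measure
Total = 6 × 2 measures
= 12 half-note beats


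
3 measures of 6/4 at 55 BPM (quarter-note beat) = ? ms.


Reasoning:
Quarter-note beat duration = 60000 / 55 ms
Beats per measure (6/4) = 6
One measure = 6 × 60000 / 55 = 360000 / 55 ms
3 measures = 3 × 360000 / 55 = 1080000 / 55
= 19636.4 ms


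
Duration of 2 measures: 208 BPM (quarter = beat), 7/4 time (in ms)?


Quarter-note beat duration = 60000 / 208 ms
Beats per measure (7/4) = 7
One measure = 7 × 60000 / 208 = 420000 / 208 ms
2 measures = 2 × 420000 / 208 = 840000 / 208
= 4038.5 ms


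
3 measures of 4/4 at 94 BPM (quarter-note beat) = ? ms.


Reasoning:
Quarter-note beat duration = 60000 / 94 ms
Beats per measure (4/4) = 4
One measure = 4 × 60000 / 94 = 240000 / 94 ms
3 measures = 3 × 240000 / 94 = 720000 / 94
= 7659.6 ms


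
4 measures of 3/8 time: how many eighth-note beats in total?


Solution.
Time signature 3/8: the bottom number 8 means the eighth note gets one count
The top number 3 means 3 eighth-note beats per measure
Total = 3 × 4 measures
= 12 eighth-note beats


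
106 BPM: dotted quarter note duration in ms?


One quarter-note beat = 60000 / BPM = 60000 / 106 ms
Dotted quarter note = 3/2 × quarter note
Duration = 3/2 × 60000 / 106 = 90000 / 106
= 849.1 ms


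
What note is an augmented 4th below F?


Step by step:
A 4th spans 4 letter names, so from F we land on C
An augmented 4th = 6 semitones below F
Spell C at that pitch: Cb
= Cb


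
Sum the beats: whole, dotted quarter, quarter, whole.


Working:
Beat values:
  whole = 4 beats
  dotted quarter = 1.5 beats
  quarter = 1 beat
  whole = 4 beats
Sum = 4 + 1.5 + 1 + 4
= 10.5 beats


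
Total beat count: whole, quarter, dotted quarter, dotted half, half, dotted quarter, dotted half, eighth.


Let's work it out.
Beat values:
  whole = 4 beats
  quarter = 1 beat
  dotted quarter = 1.5 beats
  dotted half = 3 beats
  half = 2 beats
  dotted quarter = 1.5 beats
  dotted half = 3 beats
  eighth = 0.5 beats
Sum = 4 + 1 + 1.5 + 3 + 2 + 1.5 + 3 + 0.5
= 16.5 beats


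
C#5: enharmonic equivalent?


Enharmonic notes sound the same pitch but are spelled with different letter names
C# and Db name the same pitch class
= Db5


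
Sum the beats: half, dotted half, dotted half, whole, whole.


Beat values:
  half = 2 beats
  dotted half = 3 beats
  dotted half = 3 beats
  whole = 4 beats
  whole = 4 beats
Sum = 2 + 3 + 3 + 4 + 4
= 16 beats


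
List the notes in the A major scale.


Reasoning:
Major scale pattern: W-W-H-W-W-W-H (2-2-1-2-2-2-1 semitones)
Starting from A:
  A + 2 semitones → B
  B + 2 semitones → C#
  C# + 1 semitone → D
  D + 2 semitones → E
  E + 2 semitones → F#
  F# + 2 semitones → G#
  G# + 1 semitone → A
Scale = A B C# D E F# G#


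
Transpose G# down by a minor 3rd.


Solution.
minor 3rd: 3 letter names, 3 semitones
Letter: G - 2 → E
Pitch: G# - 3 semitones, spelled as an E → E#
= E#


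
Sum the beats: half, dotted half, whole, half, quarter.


Reasoning:
Beat values:
  half = 2 beats
  dotted half = 3 beats
  whole = 4 beats
  half = 2 beats
  quarter = 1 beat
Sum = 2 + 3 + 4 + 2 + 1
= 12 beats


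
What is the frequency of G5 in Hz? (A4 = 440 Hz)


f = 440 × 2^(n/12) where n = semitones from A4
G5: 10 semitones from A4
f = 440 × 2^(10/12)
f = 783.99 Hz


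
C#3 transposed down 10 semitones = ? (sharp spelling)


Working:
C#3: chromatic position 1 in octave 3 → absolute = 3×12 + 1 = 37
Transpose down 10: 37 - 10 = 27
27 = 2×12 + 3 → D# in octave 2
Result = D#2
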